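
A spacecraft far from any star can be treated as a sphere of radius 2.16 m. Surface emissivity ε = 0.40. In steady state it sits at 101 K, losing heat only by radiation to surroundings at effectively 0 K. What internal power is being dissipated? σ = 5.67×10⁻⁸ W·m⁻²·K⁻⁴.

Steady state: P = εσA T⁴.
A = 4πr² = 58.63 m²; T⁴ = (101)⁴ = 1.041×10⁸ K⁴.
P = 0.40 × 5.67×10⁻⁸ × 58.63 × 1.041×10⁸.

P ≈ 138 W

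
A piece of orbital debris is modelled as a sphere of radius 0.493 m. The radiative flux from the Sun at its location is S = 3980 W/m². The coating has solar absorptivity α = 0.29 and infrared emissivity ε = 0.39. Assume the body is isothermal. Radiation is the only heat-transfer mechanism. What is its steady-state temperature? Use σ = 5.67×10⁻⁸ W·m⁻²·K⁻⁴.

At equilibrium, absorbed power = emitted power.
Absorbing cross-section = πr² = 0.7636 m²; emitting surface = 4πr² = 3.054 m² (ratio 4).
αS·A_cross = εσ·A_surf·T⁴  ⇒  T⁴ = αS/(ε·4σ).
T⁴ = 0.290·3980/(0.39·4·5.67×10⁻⁸) = 1.305×10¹⁰ K⁴.
T = (1.305×10¹⁰)^(1/4).

T ≈ 338 K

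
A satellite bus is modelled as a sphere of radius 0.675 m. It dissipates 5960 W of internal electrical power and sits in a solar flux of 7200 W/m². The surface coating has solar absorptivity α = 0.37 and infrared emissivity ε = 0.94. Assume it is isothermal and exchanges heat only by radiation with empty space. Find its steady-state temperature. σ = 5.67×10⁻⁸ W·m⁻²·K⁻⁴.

T ≈ 423 K

At steady state, absorbed solar power + internal power = radiated power.
Absorbed: α·S·A_cross = 0.37·7200·1.431 = 3813 W (cross-section πr²).
Total input = 3813 + 5960 = 9773 W.
Radiated: εσ·A_surf·T⁴ with A_surf = 4πr² = 5.726 m².
T⁴ = 9773/(0.94·5.67×10⁻⁸·5.726) = 3.203×10¹⁰ K⁴.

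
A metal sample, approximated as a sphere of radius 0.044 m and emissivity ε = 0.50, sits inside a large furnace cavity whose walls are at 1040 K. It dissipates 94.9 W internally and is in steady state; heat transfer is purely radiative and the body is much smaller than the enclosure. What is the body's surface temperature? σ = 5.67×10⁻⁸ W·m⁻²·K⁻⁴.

For a small grey body in a large enclosure, net radiated power = εσA(T⁴ − T_w⁴).
Steady state: P = εσA(T⁴ − T_w⁴) with A = 4πr² = 0.02433 m².
T⁴ = P/(εσA) + T_w⁴ = 94.9/(0.50·5.67×10⁻⁸·0.02433) + (1040)⁴
    = 1.376×10¹¹ + 1.170×10¹² = 1.307×10¹² K⁴.

T ≈ 1070 K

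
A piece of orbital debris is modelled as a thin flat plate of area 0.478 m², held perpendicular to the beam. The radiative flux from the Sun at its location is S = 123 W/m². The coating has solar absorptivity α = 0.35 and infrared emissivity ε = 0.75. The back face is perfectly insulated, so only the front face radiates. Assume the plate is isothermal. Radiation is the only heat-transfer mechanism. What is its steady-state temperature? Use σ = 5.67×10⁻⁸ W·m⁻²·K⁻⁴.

T ≈ 178 K

At equilibrium, absorbed power = emitted power.
Absorbing cross-section = A = 0.4780 m²; emitting surface = A = 0.4780 m² (ratio 1).
αS·A_cross = εσ·A_surf·T⁴  ⇒  T⁴ = αS/(ε·1σ).
T⁴ = 0.350·123/(0.75·1·5.67×10⁻⁸) = 1.012×10⁹ K⁴.
T = (1.012×10⁹)^(1/4).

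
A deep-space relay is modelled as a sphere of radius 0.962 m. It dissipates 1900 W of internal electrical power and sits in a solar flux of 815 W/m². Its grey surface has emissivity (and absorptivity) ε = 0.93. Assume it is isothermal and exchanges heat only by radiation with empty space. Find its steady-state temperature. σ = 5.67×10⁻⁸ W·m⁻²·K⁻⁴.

At steady state, absorbed solar power + internal power = radiated power.
Absorbed: α·S·A_cross = 0.93·815·2.907 = 2204 W (cross-section πr²).
Total input = 2204 + 1900 = 4104 W.
Radiated: εσ·A_surf·T⁴ with A_surf = 4πr² = 11.63 m².
T⁴ = 4104/(0.93·5.67×10⁻⁸·11.63) = 6.692×10⁹ K⁴.

T ≈ 286 K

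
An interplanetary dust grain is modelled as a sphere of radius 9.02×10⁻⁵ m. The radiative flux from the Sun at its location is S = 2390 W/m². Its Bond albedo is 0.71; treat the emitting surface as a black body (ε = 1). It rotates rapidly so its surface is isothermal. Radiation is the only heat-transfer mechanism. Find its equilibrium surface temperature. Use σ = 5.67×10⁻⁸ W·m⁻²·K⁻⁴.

At equilibrium, absorbed power = emitted power.
Absorbing cross-section = πr² = 2.556×10⁻⁸ m²; emitting surface = 4πr² = 1.022×10⁻⁷ m² (ratio 4).
(1−a)S·A_cross = εσ·A_surf·T⁴  ⇒  T⁴ = (1−a)S/(4σ).
T⁴ = 0.290·2390/(4·5.67×10⁻⁸) = 3.056×10⁹ K⁴.
T = (3.056×10⁹)^(1/4).

T ≈ 235 K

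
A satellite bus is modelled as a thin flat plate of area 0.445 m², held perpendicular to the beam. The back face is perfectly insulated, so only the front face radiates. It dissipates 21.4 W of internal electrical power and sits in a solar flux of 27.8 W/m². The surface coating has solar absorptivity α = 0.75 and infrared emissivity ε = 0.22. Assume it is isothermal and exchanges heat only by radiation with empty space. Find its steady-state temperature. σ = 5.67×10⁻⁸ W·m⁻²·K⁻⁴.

T ≈ 273 K

At steady state, absorbed solar power + internal power = radiated power.
Absorbed: α·S·A_cross = 0.75·27.8·0.4450 = 9.278 W (cross-section A).
Total input = 9.278 + 21.4 = 30.68 W.
Radiated: εσ·A_surf·T⁴ with A_surf = A = 0.4450 m².
T⁴ = 30.68/(0.22·5.67×10⁻⁸·0.4450) = 5.527×10⁹ K⁴.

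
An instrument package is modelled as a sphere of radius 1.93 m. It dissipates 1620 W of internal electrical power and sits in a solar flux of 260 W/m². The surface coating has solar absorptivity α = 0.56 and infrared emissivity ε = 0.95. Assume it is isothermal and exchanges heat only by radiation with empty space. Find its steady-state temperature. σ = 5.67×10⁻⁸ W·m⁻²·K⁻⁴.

At steady state, absorbed solar power + internal power = radiated power.
Absorbed: α·S·A_cross = 0.56·260·11.70 = 1704 W (cross-section πr²).
Total input = 1704 + 1620 = 3324 W.
Radiated: εσ·A_surf·T⁴ with A_surf = 4πr² = 46.81 m².
T⁴ = 3324/(0.95·5.67×10⁻⁸·46.81) = 1.318×10⁹ K⁴.

T ≈ 191 K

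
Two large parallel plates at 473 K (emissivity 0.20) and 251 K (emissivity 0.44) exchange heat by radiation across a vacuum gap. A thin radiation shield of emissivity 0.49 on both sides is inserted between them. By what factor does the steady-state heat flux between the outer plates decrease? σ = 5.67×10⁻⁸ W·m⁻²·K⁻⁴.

factor ≈ 1.49

Without shield: q₀ = σΔ(T⁴)/(1/ε₁+1/ε₂−1) with denominator 6.273.
With shield the two gaps are in series; the resistances add: (1/ε₁+1/ε_s−1)+(1/ε_s+1/ε₂−1) = 6.041+3.314 = 9.354.
Heat-flux ratio q₀/q = 9.354/6.273.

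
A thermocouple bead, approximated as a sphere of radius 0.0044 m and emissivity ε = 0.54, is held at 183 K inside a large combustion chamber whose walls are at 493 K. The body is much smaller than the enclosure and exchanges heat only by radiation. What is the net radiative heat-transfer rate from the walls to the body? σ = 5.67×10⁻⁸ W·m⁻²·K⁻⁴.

For a small grey body in a large enclosure: P_net = εσA(T_body⁴ − T_wall⁴).
A = 4πr² = 2.433×10⁻⁴ m²; T_body⁴ − T_wall⁴ = 1.122×10⁹ − 5.907×10¹⁰ = -5.795×10¹⁰ K⁴.
|P_net| = 0.54·5.67×10⁻⁸·2.433×10⁻⁴·5.795×10¹⁰.

P_net ≈ 0.432 W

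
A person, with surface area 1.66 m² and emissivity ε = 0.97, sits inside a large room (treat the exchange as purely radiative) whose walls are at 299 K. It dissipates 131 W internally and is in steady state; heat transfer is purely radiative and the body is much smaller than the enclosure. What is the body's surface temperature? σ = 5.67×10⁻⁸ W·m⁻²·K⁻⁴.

For a small grey body in a large enclosure, net radiated power = εσA(T⁴ − T_w⁴).
Steady state: P = εσA(T⁴ − T_w⁴) with A = 1.66 m².
T⁴ = P/(εσA) + T_w⁴ = 131/(0.97·5.67×10⁻⁸·1.660) + (299)⁴
    = 1.435×10⁹ + 7.993×10⁹ = 9.427×10⁹ K⁴.

T ≈ 312 K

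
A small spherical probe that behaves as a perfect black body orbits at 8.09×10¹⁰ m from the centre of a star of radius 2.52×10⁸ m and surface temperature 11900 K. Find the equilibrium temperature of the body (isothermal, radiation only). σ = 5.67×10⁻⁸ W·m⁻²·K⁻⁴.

T ≈ 470 K

The star's surface emits σT_*⁴; at distance d the flux is S = σT_*⁴(R_*/d)².
S = 5.67×10⁻⁸·(11900)⁴·(2.52×10⁸/8.09×10¹⁰)² = 11030 W/m².
For an isothermal sphere T⁴ = (1−a)S/(4σ) = 4.864×10¹⁰ K⁴.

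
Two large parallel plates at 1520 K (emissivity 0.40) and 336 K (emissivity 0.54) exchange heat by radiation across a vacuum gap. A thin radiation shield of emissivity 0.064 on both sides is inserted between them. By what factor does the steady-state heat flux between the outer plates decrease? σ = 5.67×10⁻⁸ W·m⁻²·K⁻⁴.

Without shield: q₀ = σΔ(T⁴)/(1/ε₁+1/ε₂−1) with denominator 3.352.
With shield the two gaps are in series; the resistances add: (1/ε₁+1/ε_s−1)+(1/ε_s+1/ε₂−1) = 17.12+16.48 = 33.60.
Heat-flux ratio q₀/q = 33.60/3.352.

factor ≈ 10.0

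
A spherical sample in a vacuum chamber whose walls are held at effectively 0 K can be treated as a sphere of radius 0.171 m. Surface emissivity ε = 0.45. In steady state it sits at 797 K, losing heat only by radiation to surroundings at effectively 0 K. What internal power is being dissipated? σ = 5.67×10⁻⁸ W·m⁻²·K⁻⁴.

P ≈ 3780 W

Steady state: P = εσA T⁴.
A = 4πr² = 0.3675 m²; T⁴ = (797)⁴ = 4.035×10¹¹ K⁴.
P = 0.45 × 5.67×10⁻⁸ × 0.3675 × 4.035×10¹¹.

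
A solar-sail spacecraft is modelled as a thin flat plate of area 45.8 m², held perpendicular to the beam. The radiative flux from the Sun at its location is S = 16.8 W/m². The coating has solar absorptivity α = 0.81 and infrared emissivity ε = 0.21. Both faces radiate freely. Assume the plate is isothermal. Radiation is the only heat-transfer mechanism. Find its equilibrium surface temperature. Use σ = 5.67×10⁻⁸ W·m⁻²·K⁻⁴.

T ≈ 155 K

At equilibrium, absorbed power = emitted power.
Absorbing cross-section = A = 45.80 m²; emitting surface = 2A = 91.60 m² (ratio 2).
αS·A_cross = εσ·A_surf·T⁴  ⇒  T⁴ = αS/(ε·2σ).
T⁴ = 0.810·16.8/(0.21·2·5.67×10⁻⁸) = 5.714×10⁸ K⁴.
T = (5.714×10⁸)^(1/4).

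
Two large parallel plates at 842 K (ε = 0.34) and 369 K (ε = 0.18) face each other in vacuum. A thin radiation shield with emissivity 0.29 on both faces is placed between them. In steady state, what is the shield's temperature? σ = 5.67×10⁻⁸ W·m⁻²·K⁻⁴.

T_s ≈ 745 K

In steady state the net flux on the hot side equals that on the cold side.
σ(T₁⁴−T_s⁴)/D₁ = σ(T_s⁴−T₂⁴)/D₂, with D₁ = 1/ε₁+1/ε_s−1 = 5.389, D₂ = 1/ε_s+1/ε₂−1 = 8.004.
Solve for T_s⁴: T_s⁴ = (D₂·T₁⁴ + D₁·T₂⁴)/(D₁+D₂) = 3.078×10¹¹ K⁴.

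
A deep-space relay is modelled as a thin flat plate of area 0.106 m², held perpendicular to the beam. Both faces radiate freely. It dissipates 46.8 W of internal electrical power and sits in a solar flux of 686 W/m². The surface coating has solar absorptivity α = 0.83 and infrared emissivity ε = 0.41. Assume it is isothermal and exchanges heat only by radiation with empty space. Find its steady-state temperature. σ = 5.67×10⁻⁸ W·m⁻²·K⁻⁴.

T ≈ 384 K

At steady state, absorbed solar power + internal power = radiated power.
Absorbed: α·S·A_cross = 0.83·686·0.1060 = 60.35 W (cross-section A).
Total input = 60.35 + 46.8 = 107.2 W.
Radiated: εσ·A_surf·T⁴ with A_surf = 2A = 0.2120 m².
T⁴ = 107.2/(0.41·5.67×10⁻⁸·0.2120) = 2.174×10¹⁰ K⁴.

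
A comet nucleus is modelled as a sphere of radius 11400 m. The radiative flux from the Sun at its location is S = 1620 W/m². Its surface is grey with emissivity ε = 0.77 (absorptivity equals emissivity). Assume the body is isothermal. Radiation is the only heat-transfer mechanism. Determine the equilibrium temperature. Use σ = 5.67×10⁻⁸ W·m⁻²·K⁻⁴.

At equilibrium, absorbed power = emitted power.
Absorbing cross-section = πr² = 4.083×10⁸ m²; emitting surface = 4πr² = 1.633×10⁹ m² (ratio 4).
εS·A_cross = εσ·A_surf·T⁴  ⇒  T⁴ = S/(4σ)   (ε cancels).
T⁴ = 1620/(4·5.67×10⁻⁸) = 7.143×10⁹ K⁴.
T = (7.143×10⁹)^(1/4).

T ≈ 291 K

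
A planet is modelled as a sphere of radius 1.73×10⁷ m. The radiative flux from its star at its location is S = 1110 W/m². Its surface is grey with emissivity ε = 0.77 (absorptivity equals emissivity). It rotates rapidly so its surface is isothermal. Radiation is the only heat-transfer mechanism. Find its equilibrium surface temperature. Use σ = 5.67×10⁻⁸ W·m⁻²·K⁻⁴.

At equilibrium, absorbed power = emitted power.
Absorbing cross-section = πr² = 9.402×10¹⁴ m²; emitting surface = 4πr² = 3.761×10¹⁵ m² (ratio 4).
εS·A_cross = εσ·A_surf·T⁴  ⇒  T⁴ = S/(4σ)   (ε cancels).
T⁴ = 1110/(4·5.67×10⁻⁸) = 4.894×10⁹ K⁴.
T = (4.894×10⁹)^(1/4).

T ≈ 264 K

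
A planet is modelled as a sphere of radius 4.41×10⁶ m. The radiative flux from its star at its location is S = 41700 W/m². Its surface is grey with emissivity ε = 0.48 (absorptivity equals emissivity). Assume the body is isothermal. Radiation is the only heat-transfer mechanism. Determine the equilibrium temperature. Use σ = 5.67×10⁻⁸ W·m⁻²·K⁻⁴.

At equilibrium, absorbed power = emitted power.
Absorbing cross-section = πr² = 6.110×10¹³ m²; emitting surface = 4πr² = 2.444×10¹⁴ m² (ratio 4).
εS·A_cross = εσ·A_surf·T⁴  ⇒  T⁴ = S/(4σ)   (ε cancels).
T⁴ = 41700/(4·5.67×10⁻⁸) = 1.839×10¹¹ K⁴.
T = (1.839×10¹¹)^(1/4).

T ≈ 655 K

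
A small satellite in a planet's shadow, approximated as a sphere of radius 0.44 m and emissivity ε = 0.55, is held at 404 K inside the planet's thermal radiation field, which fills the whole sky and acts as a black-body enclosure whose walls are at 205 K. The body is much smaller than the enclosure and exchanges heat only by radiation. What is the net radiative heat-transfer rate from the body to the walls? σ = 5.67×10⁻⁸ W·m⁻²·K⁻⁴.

For a small grey body in a large enclosure: P_net = εσA(T_body⁴ − T_wall⁴).
A = 4πr² = 2.433 m²; T_body⁴ − T_wall⁴ = 2.664×10¹⁰ − 1.766×10⁹ = 2.487×10¹⁰ K⁴.
|P_net| = 0.55·5.67×10⁻⁸·2.433·2.487×10¹⁰.

P_net ≈ 1890 W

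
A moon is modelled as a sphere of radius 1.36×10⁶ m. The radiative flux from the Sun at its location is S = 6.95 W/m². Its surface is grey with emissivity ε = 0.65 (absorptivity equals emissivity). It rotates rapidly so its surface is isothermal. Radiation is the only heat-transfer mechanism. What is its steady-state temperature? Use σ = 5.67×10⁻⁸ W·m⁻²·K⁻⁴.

T ≈ 74.4 K

At equilibrium, absorbed power = emitted power.
Absorbing cross-section = πr² = 5.811×10¹² m²; emitting surface = 4πr² = 2.324×10¹³ m² (ratio 4).
εS·A_cross = εσ·A_surf·T⁴  ⇒  T⁴ = S/(4σ)   (ε cancels).
T⁴ = 6.95/(4·5.67×10⁻⁸) = 3.064×10⁷ K⁴.
T = (3.064×10⁷)^(1/4).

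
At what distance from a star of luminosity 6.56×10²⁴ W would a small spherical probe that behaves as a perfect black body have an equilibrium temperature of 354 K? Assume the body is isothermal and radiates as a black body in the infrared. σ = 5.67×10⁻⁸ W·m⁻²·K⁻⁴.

For an isothermal black-emitting sphere, (1−a)S·πr² = σ·4πr²·T⁴ ⇒ S = 4σT⁴/(1−a).
S = 4·5.67×10⁻⁸·(354)⁴/1.00 = 3562 W/m².
Flux falls as S = L/(4πd²), so d = √(L/(4πS)) = √(6.56×10²⁴/(4π·3562)).

d ≈ 1.21×10¹⁰ m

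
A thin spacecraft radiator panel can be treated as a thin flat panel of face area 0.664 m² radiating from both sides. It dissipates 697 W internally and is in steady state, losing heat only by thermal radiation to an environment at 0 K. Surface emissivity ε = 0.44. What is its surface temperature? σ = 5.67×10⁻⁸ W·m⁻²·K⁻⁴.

T ≈ 381 K

Steady state: internal power = radiated power, P = εσA T⁴.
Radiating area A = 2·0.664 = 1.328 m².
T⁴ = P/(εσA) = 697/(0.44·5.67×10⁻⁸·1.328) = 2.104×10¹⁰ K⁴.
T = (2.104×10¹⁰)^(1/4).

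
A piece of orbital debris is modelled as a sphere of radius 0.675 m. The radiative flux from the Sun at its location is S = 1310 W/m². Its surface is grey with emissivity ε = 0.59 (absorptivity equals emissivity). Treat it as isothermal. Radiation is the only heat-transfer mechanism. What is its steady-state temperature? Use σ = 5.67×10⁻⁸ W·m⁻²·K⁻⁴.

T ≈ 276 K

At equilibrium, absorbed power = emitted power.
Absorbing cross-section = πr² = 1.431 m²; emitting surface = 4πr² = 5.726 m² (ratio 4).
εS·A_cross = εσ·A_surf·T⁴  ⇒  T⁴ = S/(4σ)   (ε cancels).
T⁴ = 1310/(4·5.67×10⁻⁸) = 5.776×10⁹ K⁴.
T = (5.776×10⁹)^(1/4).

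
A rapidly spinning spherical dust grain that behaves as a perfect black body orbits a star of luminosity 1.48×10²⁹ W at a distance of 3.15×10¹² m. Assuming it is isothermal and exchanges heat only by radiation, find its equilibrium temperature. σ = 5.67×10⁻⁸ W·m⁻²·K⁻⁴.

T ≈ 269 K

First find the stellar flux at distance d: S = L/(4πd²) = 1.48×10²⁹/(4π·(3.15×10¹²)²) = 1187 W/m².
For an isothermal sphere, absorbed (1−a)S·πr² = emitted σ·4πr²·T⁴, so T⁴ = (1−a)S/(4σ).
T⁴ = 1.00·1187/(4·5.67×10⁻⁸) = 5.233×10⁹ K⁴.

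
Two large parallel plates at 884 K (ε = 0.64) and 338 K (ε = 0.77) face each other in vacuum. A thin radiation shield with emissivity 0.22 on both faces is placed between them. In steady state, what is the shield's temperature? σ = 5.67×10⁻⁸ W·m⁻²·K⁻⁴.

T_s ≈ 743 K

In steady state the net flux on the hot side equals that on the cold side.
σ(T₁⁴−T_s⁴)/D₁ = σ(T_s⁴−T₂⁴)/D₂, with D₁ = 1/ε₁+1/ε_s−1 = 5.108, D₂ = 1/ε_s+1/ε₂−1 = 4.844.
Solve for T_s⁴: T_s⁴ = (D₂·T₁⁴ + D₁·T₂⁴)/(D₁+D₂) = 3.039×10¹¹ K⁴.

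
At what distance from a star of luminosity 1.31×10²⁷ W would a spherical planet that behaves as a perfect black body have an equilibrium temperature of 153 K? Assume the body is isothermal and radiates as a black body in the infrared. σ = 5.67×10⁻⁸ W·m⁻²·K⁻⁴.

d ≈ 9.16×10¹¹ m

For an isothermal black-emitting sphere, (1−a)S·πr² = σ·4πr²·T⁴ ⇒ S = 4σT⁴/(1−a).
S = 4·5.67×10⁻⁸·(153)⁴/1.00 = 124.3 W/m².
Flux falls as S = L/(4πd²), so d = √(L/(4πS)) = √(1.31×10²⁷/(4π·124.3)).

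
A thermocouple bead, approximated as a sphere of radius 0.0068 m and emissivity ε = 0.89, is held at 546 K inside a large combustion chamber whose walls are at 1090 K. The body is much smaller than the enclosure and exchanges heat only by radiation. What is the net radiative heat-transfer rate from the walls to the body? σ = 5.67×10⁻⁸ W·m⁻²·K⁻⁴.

For a small grey body in a large enclosure: P_net = εσA(T_body⁴ − T_wall⁴).
A = 4πr² = 5.811×10⁻⁴ m²; T_body⁴ − T_wall⁴ = 8.887×10¹⁰ − 1.412×10¹² = -1.323×10¹² K⁴.
|P_net| = 0.89·5.67×10⁻⁸·5.811×10⁻⁴·1.323×10¹².

P_net ≈ 38.8 W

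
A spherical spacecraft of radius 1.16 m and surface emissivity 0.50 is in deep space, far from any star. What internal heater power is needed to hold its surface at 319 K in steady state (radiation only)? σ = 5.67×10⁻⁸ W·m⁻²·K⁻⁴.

P ≈ 4960 W

P = εσ·4πr²·T⁴.
4πr² = 16.91 m²; T⁴ = 1.036×10¹⁰ K⁴.
P = 0.50·5.67×10⁻⁸·16.91·1.036×10¹⁰.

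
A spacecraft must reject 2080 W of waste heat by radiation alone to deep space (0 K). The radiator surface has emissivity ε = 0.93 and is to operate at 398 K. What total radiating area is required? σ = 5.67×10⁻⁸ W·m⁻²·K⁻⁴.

P = εσA T⁴ ⇒ A = P/(εσT⁴).
T⁴ = 2.509×10¹⁰ K⁴.
A = 2080/(0.93 × 5.67×10⁻⁸ × 2.509×10¹⁰).

A ≈ 1.57 m²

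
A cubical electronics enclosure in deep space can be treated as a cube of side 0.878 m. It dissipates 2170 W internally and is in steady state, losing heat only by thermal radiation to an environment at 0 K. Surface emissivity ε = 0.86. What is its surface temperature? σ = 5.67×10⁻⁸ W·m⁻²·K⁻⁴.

T ≈ 313 K

Steady state: internal power = radiated power, P = εσA T⁴.
Radiating area A = 6L² = 4.625 m².
T⁴ = P/(εσA) = 2170/(0.86·5.67×10⁻⁸·4.625) = 9.621×10⁹ K⁴.
T = (9.621×10⁹)^(1/4).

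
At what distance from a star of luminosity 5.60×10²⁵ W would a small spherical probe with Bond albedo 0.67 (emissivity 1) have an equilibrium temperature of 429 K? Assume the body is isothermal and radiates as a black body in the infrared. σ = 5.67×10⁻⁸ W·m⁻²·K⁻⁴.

For an isothermal black-emitting sphere, (1−a)S·πr² = σ·4πr²·T⁴ ⇒ S = 4σT⁴/(1−a).
S = 4·5.67×10⁻⁸·(429)⁴/0.330 = 23280 W/m².
Flux falls as S = L/(4πd²), so d = √(L/(4πS)) = √(5.60×10²⁵/(4π·23280)).

d ≈ 1.38×10¹⁰ m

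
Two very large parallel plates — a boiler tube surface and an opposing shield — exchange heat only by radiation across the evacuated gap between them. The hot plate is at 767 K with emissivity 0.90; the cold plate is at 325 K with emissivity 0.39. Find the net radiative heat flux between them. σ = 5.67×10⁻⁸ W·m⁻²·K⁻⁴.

q ≈ 7100 W/m²

For two infinite grey parallel plates, q = σ(T₁⁴ − T₂⁴)/(1/ε₁ + 1/ε₂ − 1).
T₁⁴ − T₂⁴ = 3.461×10¹¹ − 1.116×10¹⁰ = 3.349×10¹¹ K⁴.
1/ε₁ + 1/ε₂ − 1 = 1.111 + 2.564 − 1 = 2.675.
q = 5.67×10⁻⁸ × 3.349×10¹¹ / 2.675.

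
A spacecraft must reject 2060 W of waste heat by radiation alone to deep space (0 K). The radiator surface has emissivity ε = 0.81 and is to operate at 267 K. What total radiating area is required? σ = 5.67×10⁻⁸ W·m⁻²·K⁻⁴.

P = εσA T⁴ ⇒ A = P/(εσT⁴).
T⁴ = 5.082×10⁹ K⁴.
A = 2060/(0.81 × 5.67×10⁻⁸ × 5.082×10⁹).

A ≈ 8.83 m²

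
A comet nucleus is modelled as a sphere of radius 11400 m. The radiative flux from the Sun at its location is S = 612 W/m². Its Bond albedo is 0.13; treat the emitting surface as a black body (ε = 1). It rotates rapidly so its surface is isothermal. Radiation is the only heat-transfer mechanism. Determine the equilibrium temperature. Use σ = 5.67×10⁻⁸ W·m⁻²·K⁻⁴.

At equilibrium, absorbed power = emitted power.
Absorbing cross-section = πr² = 4.083×10⁸ m²; emitting surface = 4πr² = 1.633×10⁹ m² (ratio 4).
(1−a)S·A_cross = εσ·A_surf·T⁴  ⇒  T⁴ = (1−a)S/(4σ).
T⁴ = 0.870·612/(4·5.67×10⁻⁸) = 2.348×10⁹ K⁴.
T = (2.348×10⁹)^(1/4).

T ≈ 220 K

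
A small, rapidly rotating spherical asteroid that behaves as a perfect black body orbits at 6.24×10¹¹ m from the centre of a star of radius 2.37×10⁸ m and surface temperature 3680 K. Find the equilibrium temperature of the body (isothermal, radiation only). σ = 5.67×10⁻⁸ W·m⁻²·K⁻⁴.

The star's surface emits σT_*⁴; at distance d the flux is S = σT_*⁴(R_*/d)².
S = 5.67×10⁻⁸·(3680)⁴·(2.37×10⁸/6.24×10¹¹)² = 1.500 W/m².
For an isothermal sphere T⁴ = (1−a)S/(4σ) = 6.614×10⁶ K⁴.

T ≈ 50.7 K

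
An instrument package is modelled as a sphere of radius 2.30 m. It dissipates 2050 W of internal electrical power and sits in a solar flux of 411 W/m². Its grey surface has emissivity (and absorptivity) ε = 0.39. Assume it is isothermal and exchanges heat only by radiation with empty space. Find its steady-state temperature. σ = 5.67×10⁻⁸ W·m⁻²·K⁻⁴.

At steady state, absorbed solar power + internal power = radiated power.
Absorbed: α·S·A_cross = 0.39·411·16.62 = 2664 W (cross-section πr²).
Total input = 2664 + 2050 = 4714 W.
Radiated: εσ·A_surf·T⁴ with A_surf = 4πr² = 66.48 m².
T⁴ = 4714/(0.39·5.67×10⁻⁸·66.48) = 3.207×10⁹ K⁴.

T ≈ 238 K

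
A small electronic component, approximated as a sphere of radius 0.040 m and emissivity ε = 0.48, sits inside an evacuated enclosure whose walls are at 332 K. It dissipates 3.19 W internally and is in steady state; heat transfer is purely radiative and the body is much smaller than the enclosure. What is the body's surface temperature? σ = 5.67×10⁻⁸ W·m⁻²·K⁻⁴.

T ≈ 366 K

For a small grey body in a large enclosure, net radiated power = εσA(T⁴ − T_w⁴).
Steady state: P = εσA(T⁴ − T_w⁴) with A = 4πr² = 0.02011 m².
T⁴ = P/(εσA) + T_w⁴ = 3.19/(0.48·5.67×10⁻⁸·0.02011) + (332)⁴
    = 5.830×10⁹ + 1.215×10¹⁰ = 1.798×10¹⁰ K⁴.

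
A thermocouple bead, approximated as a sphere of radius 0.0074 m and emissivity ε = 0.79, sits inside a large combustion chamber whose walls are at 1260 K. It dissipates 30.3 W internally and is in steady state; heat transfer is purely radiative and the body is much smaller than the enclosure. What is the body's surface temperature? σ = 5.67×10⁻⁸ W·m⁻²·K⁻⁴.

T ≈ 1370 K

For a small grey body in a large enclosure, net radiated power = εσA(T⁴ − T_w⁴).
Steady state: P = εσA(T⁴ − T_w⁴) with A = 4πr² = 6.881×10⁻⁴ m².
T⁴ = P/(εσA) + T_w⁴ = 30.3/(0.79·5.67×10⁻⁸·6.881×10⁻⁴) + (1260)⁴
    = 9.830×10¹¹ + 2.520×10¹² = 3.503×10¹² K⁴.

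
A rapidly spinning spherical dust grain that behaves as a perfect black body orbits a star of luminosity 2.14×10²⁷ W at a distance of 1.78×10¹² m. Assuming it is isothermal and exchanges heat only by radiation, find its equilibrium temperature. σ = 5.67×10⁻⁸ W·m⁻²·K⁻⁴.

First find the stellar flux at distance d: S = L/(4πd²) = 2.14×10²⁷/(4π·(1.78×10¹²)²) = 53.75 W/m².
For an isothermal sphere, absorbed (1−a)S·πr² = emitted σ·4πr²·T⁴, so T⁴ = (1−a)S/(4σ).
T⁴ = 1.00·53.75/(4·5.67×10⁻⁸) = 2.370×10⁸ K⁴.

T ≈ 124 K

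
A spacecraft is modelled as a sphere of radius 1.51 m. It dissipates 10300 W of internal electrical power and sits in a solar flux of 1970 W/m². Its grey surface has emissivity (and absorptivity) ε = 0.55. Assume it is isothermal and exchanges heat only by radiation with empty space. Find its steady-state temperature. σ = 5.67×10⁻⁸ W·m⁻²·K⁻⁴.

T ≈ 377 K

At steady state, absorbed solar power + internal power = radiated power.
Absorbed: α·S·A_cross = 0.55·1970·7.163 = 7761 W (cross-section πr²).
Total input = 7761 + 10300 = 18060 W.
Radiated: εσ·A_surf·T⁴ with A_surf = 4πr² = 28.65 m².
T⁴ = 18060/(0.55·5.67×10⁻⁸·28.65) = 2.021×10¹⁰ K⁴.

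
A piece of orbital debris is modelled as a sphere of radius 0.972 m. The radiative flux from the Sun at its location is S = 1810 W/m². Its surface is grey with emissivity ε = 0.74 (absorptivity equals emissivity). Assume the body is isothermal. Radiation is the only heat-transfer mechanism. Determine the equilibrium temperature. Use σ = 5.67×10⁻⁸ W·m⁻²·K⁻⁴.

T ≈ 299 K

At equilibrium, absorbed power = emitted power.
Absorbing cross-section = πr² = 2.968 m²; emitting surface = 4πr² = 11.87 m² (ratio 4).
εS·A_cross = εσ·A_surf·T⁴  ⇒  T⁴ = S/(4σ)   (ε cancels).
T⁴ = 1810/(4·5.67×10⁻⁸) = 7.981×10⁹ K⁴.
T = (7.981×10⁹)^(1/4).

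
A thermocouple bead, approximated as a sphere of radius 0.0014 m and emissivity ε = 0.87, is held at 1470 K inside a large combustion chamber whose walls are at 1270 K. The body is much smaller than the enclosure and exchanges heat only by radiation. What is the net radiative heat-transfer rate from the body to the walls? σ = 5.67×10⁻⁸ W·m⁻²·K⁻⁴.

P_net ≈ 2.51 W

For a small grey body in a large enclosure: P_net = εσA(T_body⁴ − T_wall⁴).
A = 4πr² = 2.463×10⁻⁵ m²; T_body⁴ − T_wall⁴ = 4.669×10¹² − 2.601×10¹² = 2.068×10¹² K⁴.
|P_net| = 0.87·5.67×10⁻⁸·2.463×10⁻⁵·2.068×10¹².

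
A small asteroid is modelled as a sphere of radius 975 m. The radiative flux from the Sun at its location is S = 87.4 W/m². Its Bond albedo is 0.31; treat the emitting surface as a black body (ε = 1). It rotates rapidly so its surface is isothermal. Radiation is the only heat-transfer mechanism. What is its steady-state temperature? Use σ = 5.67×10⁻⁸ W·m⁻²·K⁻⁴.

T ≈ 128 K

At equilibrium, absorbed power = emitted power.
Absorbing cross-section = πr² = 2.986×10⁶ m²; emitting surface = 4πr² = 1.195×10⁷ m² (ratio 4).
(1−a)S·A_cross = εσ·A_surf·T⁴  ⇒  T⁴ = (1−a)S/(4σ).
T⁴ = 0.690·87.4/(4·5.67×10⁻⁸) = 2.659×10⁸ K⁴.
T = (2.659×10⁸)^(1/4).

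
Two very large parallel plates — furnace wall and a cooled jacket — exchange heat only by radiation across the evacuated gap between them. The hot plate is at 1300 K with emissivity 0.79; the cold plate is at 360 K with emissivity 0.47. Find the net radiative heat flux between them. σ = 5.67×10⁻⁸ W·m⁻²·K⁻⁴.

For two infinite grey parallel plates, q = σ(T₁⁴ − T₂⁴)/(1/ε₁ + 1/ε₂ − 1).
T₁⁴ − T₂⁴ = 2.856×10¹² − 1.680×10¹⁰ = 2.839×10¹² K⁴.
1/ε₁ + 1/ε₂ − 1 = 1.266 + 2.128 − 1 = 2.393.
q = 5.67×10⁻⁸ × 2.839×10¹² / 2.393.

q ≈ 67300 W/m²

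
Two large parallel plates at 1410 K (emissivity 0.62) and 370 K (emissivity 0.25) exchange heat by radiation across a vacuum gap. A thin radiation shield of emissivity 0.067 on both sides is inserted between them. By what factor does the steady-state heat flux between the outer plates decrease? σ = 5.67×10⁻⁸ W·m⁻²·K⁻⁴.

factor ≈ 7.25

Without shield: q₀ = σΔ(T⁴)/(1/ε₁+1/ε₂−1) with denominator 4.613.
With shield the two gaps are in series; the resistances add: (1/ε₁+1/ε_s−1)+(1/ε_s+1/ε₂−1) = 15.54+17.93 = 33.46.
Heat-flux ratio q₀/q = 33.46/4.613.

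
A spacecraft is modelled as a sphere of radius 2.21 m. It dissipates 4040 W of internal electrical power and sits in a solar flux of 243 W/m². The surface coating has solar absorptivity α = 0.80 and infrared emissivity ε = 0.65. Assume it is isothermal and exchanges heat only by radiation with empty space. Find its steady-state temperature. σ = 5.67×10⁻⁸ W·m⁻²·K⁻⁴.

At steady state, absorbed solar power + internal power = radiated power.
Absorbed: α·S·A_cross = 0.80·243·15.34 = 2983 W (cross-section πr²).
Total input = 2983 + 4040 = 7023 W.
Radiated: εσ·A_surf·T⁴ with A_surf = 4πr² = 61.38 m².
T⁴ = 7023/(0.65·5.67×10⁻⁸·61.38) = 3.105×10⁹ K⁴.

T ≈ 236 K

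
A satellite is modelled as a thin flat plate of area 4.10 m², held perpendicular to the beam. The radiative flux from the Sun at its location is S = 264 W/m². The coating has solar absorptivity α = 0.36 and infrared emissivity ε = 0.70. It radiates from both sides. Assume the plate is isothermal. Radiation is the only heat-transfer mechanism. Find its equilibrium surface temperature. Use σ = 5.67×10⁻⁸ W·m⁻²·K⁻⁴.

At equilibrium, absorbed power = emitted power.
Absorbing cross-section = A = 4.100 m²; emitting surface = 2A = 8.200 m² (ratio 2).
αS·A_cross = εσ·A_surf·T⁴  ⇒  T⁴ = αS/(ε·2σ).
T⁴ = 0.360·264/(0.70·2·5.67×10⁻⁸) = 1.197×10⁹ K⁴.
T = (1.197×10⁹)^(1/4).

T ≈ 186 K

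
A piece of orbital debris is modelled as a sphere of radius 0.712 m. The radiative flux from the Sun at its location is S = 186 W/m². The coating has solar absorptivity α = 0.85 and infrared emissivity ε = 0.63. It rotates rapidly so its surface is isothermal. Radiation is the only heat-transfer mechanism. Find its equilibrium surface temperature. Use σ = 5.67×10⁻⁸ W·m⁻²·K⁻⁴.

At equilibrium, absorbed power = emitted power.
Absorbing cross-section = πr² = 1.593 m²; emitting surface = 4πr² = 6.370 m² (ratio 4).
αS·A_cross = εσ·A_surf·T⁴  ⇒  T⁴ = αS/(ε·4σ).
T⁴ = 0.850·186/(0.63·4·5.67×10⁻⁸) = 1.106×10⁹ K⁴.
T = (1.106×10⁹)^(1/4).

T ≈ 182 K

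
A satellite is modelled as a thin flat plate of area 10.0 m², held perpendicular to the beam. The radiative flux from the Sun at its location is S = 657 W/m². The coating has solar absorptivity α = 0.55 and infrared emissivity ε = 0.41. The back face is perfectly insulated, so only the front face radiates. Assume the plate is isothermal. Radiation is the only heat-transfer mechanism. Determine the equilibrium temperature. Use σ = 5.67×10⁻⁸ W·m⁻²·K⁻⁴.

At equilibrium, absorbed power = emitted power.
Absorbing cross-section = A = 10.00 m²; emitting surface = A = 10.00 m² (ratio 1).
αS·A_cross = εσ·A_surf·T⁴  ⇒  T⁴ = αS/(ε·1σ).
T⁴ = 0.550·657/(0.41·1·5.67×10⁻⁸) = 1.554×10¹⁰ K⁴.
T = (1.554×10¹⁰)^(1/4).

T ≈ 353 K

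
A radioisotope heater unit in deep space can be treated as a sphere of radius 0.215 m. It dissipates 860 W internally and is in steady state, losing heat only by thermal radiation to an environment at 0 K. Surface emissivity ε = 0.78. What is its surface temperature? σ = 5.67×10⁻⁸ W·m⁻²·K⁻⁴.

Steady state: internal power = radiated power, P = εσA T⁴.
Radiating area A = 4πr² = 0.5809 m².
T⁴ = P/(εσA) = 860/(0.78·5.67×10⁻⁸·0.5809) = 3.348×10¹⁰ K⁴.
T = (3.348×10¹⁰)^(1/4).

T ≈ 428 K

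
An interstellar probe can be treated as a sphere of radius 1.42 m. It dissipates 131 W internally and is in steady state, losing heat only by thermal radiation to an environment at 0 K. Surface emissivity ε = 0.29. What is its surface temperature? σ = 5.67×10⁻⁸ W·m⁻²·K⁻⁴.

T ≈ 133 K

Steady state: internal power = radiated power, P = εσA T⁴.
Radiating area A = 4πr² = 25.34 m².
T⁴ = P/(εσA) = 131/(0.29·5.67×10⁻⁸·25.34) = 3.144×10⁸ K⁴.
T = (3.144×10⁸)^(1/4).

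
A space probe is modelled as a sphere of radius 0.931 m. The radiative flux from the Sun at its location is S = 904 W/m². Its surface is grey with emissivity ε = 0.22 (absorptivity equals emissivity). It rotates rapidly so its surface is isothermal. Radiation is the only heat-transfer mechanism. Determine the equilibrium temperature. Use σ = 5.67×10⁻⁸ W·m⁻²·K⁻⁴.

T ≈ 251 K

At equilibrium, absorbed power = emitted power.
Absorbing cross-section = πr² = 2.723 m²; emitting surface = 4πr² = 10.89 m² (ratio 4).
εS·A_cross = εσ·A_surf·T⁴  ⇒  T⁴ = S/(4σ)   (ε cancels).
T⁴ = 904/(4·5.67×10⁻⁸) = 3.986×10⁹ K⁴.
T = (3.986×10⁹)^(1/4).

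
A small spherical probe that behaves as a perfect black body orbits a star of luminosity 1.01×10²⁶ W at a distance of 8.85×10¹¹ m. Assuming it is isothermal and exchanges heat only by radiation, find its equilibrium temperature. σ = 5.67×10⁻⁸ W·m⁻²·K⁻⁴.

First find the stellar flux at distance d: S = L/(4πd²) = 1.01×10²⁶/(4π·(8.85×10¹¹)²) = 10.26 W/m².
For an isothermal sphere, absorbed (1−a)S·πr² = emitted σ·4πr²·T⁴, so T⁴ = (1−a)S/(4σ).
T⁴ = 1.00·10.26/(4·5.67×10⁻⁸) = 4.525×10⁷ K⁴.

T ≈ 82.0 K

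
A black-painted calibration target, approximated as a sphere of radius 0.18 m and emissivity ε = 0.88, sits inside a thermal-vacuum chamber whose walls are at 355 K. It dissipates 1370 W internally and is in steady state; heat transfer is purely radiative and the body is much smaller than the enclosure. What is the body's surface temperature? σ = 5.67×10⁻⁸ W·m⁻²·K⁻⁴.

For a small grey body in a large enclosure, net radiated power = εσA(T⁴ − T_w⁴).
Steady state: P = εσA(T⁴ − T_w⁴) with A = 4πr² = 0.4072 m².
T⁴ = P/(εσA) + T_w⁴ = 1370/(0.88·5.67×10⁻⁸·0.4072) + (355)⁴
    = 6.744×10¹⁰ + 1.588×10¹⁰ = 8.332×10¹⁰ K⁴.

T ≈ 537 K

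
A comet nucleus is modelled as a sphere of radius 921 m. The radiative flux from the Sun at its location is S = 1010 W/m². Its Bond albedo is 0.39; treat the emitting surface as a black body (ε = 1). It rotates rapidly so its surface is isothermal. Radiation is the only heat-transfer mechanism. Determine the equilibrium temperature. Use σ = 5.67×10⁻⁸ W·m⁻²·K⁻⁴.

At equilibrium, absorbed power = emitted power.
Absorbing cross-section = πr² = 2.665×10⁶ m²; emitting surface = 4πr² = 1.066×10⁷ m² (ratio 4).
(1−a)S·A_cross = εσ·A_surf·T⁴  ⇒  T⁴ = (1−a)S/(4σ).
T⁴ = 0.610·1010/(4·5.67×10⁻⁸) = 2.716×10⁹ K⁴.
T = (2.716×10⁹)^(1/4).

T ≈ 228 K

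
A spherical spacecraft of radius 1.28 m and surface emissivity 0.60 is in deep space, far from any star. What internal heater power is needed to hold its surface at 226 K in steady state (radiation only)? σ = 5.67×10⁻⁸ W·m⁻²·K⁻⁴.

P ≈ 1830 W

P = εσ·4πr²·T⁴.
4πr² = 20.59 m²; T⁴ = 2.609×10⁹ K⁴.
P = 0.60·5.67×10⁻⁸·20.59·2.609×10⁹.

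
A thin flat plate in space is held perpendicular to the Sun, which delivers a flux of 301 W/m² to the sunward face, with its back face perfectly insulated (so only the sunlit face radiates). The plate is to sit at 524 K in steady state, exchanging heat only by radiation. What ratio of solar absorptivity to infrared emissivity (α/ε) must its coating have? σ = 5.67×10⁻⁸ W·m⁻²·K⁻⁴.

α/ε ≈ 14.2

Balance: αS·A = εσ·1A·T⁴ ⇒ α/ε = σT⁴/S.
α/ε = 5.67×10⁻⁸·(524)⁴/301 = 5.67×10⁻⁸·7.539×10¹⁰/301.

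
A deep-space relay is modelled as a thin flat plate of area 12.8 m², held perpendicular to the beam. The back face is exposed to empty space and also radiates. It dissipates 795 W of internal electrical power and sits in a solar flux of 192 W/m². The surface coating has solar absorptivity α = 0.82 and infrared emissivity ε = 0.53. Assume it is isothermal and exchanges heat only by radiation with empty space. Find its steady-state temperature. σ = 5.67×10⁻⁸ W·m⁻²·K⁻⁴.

T ≈ 246 K

At steady state, absorbed solar power + internal power = radiated power.
Absorbed: α·S·A_cross = 0.82·192·12.80 = 2015 W (cross-section A).
Total input = 2015 + 795 = 2810 W.
Radiated: εσ·A_surf·T⁴ with A_surf = 2A = 25.60 m².
T⁴ = 2810/(0.53·5.67×10⁻⁸·25.60) = 3.653×10⁹ K⁴.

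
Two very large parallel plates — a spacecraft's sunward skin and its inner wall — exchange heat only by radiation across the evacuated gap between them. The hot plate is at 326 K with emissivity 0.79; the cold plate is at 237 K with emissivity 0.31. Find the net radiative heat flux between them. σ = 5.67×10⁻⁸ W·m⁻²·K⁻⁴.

q ≈ 132 W/m²

For two infinite grey parallel plates, q = σ(T₁⁴ − T₂⁴)/(1/ε₁ + 1/ε₂ − 1).
T₁⁴ − T₂⁴ = 1.129×10¹⁰ − 3.155×10⁹ = 8.140×10⁹ K⁴.
1/ε₁ + 1/ε₂ − 1 = 1.266 + 3.226 − 1 = 3.492.
q = 5.67×10⁻⁸ × 8.140×10⁹ / 3.492.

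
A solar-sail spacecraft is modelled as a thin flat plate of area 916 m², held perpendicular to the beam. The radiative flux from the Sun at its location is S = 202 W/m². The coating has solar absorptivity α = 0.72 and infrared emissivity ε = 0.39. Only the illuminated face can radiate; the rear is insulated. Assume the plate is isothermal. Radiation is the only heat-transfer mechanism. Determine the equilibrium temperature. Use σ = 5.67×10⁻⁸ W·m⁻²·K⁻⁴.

T ≈ 285 K

At equilibrium, absorbed power = emitted power.
Absorbing cross-section = A = 916.0 m²; emitting surface = A = 916.0 m² (ratio 1).
αS·A_cross = εσ·A_surf·T⁴  ⇒  T⁴ = αS/(ε·1σ).
T⁴ = 0.720·202/(0.39·1·5.67×10⁻⁸) = 6.577×10⁹ K⁴.
T = (6.577×10⁹)^(1/4).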